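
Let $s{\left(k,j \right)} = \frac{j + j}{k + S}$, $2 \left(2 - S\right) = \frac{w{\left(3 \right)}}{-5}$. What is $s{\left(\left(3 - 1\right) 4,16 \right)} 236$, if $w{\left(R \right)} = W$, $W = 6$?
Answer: $\frac{37760}{53} \approx 712.45$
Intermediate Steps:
$w{\left(R \right)} = 6$
$S = \frac{13}{5}$ ($S = 2 - \frac{6 \frac{1}{-5}}{2} = 2 - \frac{6 \left(- \frac{1}{5}\right)}{2} = 2 - - \frac{3}{5} = 2 + \frac{3}{5} = \frac{13}{5} \approx 2.6$)
$s{\left(k,j \right)} = \frac{2 j}{\frac{13}{5} + k}$ ($s{\left(k,j \right)} = \frac{j + j}{k + \frac{13}{5}} = \frac{2 j}{\frac{13}{5} + k}$)
$s{\left(\left(3 - 1\right) 4,16 \right)} 236 = 10 \cdot 16 \frac{1}{13 + 5 \left(3 - 1\right) 4} \cdot 236 = 10 \cdot 16 \frac{1}{13 + 5 \cdot 2 \cdot 4} \cdot 236 = 10 \cdot 16 \frac{1}{13 + 5 \cdot 8} \cdot 236 = 10 \cdot 16 \frac{1}{13 + 40} \cdot 236 = 10 \cdot 16 \cdot \frac{1}{53} \cdot 236 = \frac{160}{53} \cdot 236 = \frac{37760}{53}$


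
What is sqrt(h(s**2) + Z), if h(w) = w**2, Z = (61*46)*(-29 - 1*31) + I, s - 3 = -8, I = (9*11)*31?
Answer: I*sqrt(164666) ≈ 405.79*I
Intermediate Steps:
I = 3069 (I = 99*31 = 3069)
s = -5 (s = 3 - 8 = -5)
Z = -165291 (Z = (61*46)*(-29 - 1*31) + 3069 = 2806*(-29 - 31) + 3069 = 2806*(-60) + 3069 = -168360 + 3069 = -165291)
sqrt(h(s**2) + Z) = sqrt(((-5)**2)**2 - 165291) = sqrt(25**2 - 165291) = sqrt(625 - 165291) = sqrt(-164666) = I*sqrt(164666)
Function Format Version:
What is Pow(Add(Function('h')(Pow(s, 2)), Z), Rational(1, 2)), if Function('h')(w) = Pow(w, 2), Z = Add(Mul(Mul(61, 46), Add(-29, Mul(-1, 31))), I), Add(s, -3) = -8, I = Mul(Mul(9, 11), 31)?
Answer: Mul(I, Pow(164666, Rational(1, 2))) ≈ Mul(405.79, I)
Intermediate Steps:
I = 3069 (I = Mul(99, 31) = 3069)
s = -5 (s = Add(3, -8) = -5)
Z = -165291 (Z = Add(Mul(Mul(61, 46), Add(-29, Mul(-1, 31))), 3069) = Add(Mul(2806, Add(-29, -31)), 3069) = Add(Mul(2806, -60), 3069) = Add(-168360, 3069) = -165291)
Pow(Add(Function('h')(Pow(s, 2)), Z), Rational(1, 2)) = Pow(Add(Pow(Pow(-5, 2), 2), -165291), Rational(1, 2)) = Pow(Add(Pow(25, 2), -165291), Rational(1, 2)) = Pow(Add(625, -165291), Rational(1, 2)) = Pow(-164666, Rational(1, 2)) = Mul(I, Pow(164666, Rational(1, 2)))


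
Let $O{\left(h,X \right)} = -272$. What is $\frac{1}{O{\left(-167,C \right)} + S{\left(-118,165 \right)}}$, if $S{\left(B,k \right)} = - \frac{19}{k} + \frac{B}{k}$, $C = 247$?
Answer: $- \frac{165}{45017} \approx -0.0036653$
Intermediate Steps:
$\frac{1}{O{\left(-167,C \right)} + S{\left(-118,165 \right)}} = \frac{1}{-272 + \frac{-19 - 118}{165}} = \frac{1}{-272 + \frac{1}{165} \left(-137\right)} = \frac{1}{-272 - \frac{137}{165}} = \frac{1}{- \frac{45017}{165}} = - \frac{165}{45017}$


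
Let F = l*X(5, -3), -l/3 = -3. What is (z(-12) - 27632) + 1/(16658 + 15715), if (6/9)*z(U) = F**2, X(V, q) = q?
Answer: -1718261719/64746 ≈ -26539.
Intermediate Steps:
l = 9 (l = -3*(-3) = 9)
F = -27 (F = 9*(-3) = -27)
z(U) = 2187/2 (z(U) = (3/2)*(-27)**2 = (3/2)*729 = 2187/2)
(z(-12) - 27632) + 1/(16658 + 15715) = (2187/2 - 27632) + 1/(16658 + 15715) = -53077/2 + 1/32373 = -1718261719/64746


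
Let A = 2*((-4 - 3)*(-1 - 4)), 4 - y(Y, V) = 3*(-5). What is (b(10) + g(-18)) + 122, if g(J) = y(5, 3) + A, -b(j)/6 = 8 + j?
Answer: 103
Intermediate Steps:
b(j) = -48 - 6*j (b(j) = -6*(8 + j) = -48 - 6*j)
y(Y, V) = 19 (y(Y, V) = 4 - 3*(-5) = 4 - 1*(-15) = 4 + 15 = 19)
A = 70 (A = 2*(-7*(-5)) = 2*35 = 70)
g(J) = 89 (g(J) = 19 + 70 = 89)
(b(10) + g(-18)) + 122 = ((-48 - 6*10) + 89) + 122 = ((-48 - 60) + 89) + 122 = (-108 + 89) + 122 = -19 + 122 = 103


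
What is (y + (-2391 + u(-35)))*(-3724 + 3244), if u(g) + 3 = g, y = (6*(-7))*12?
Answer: 1407840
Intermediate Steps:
y = -504 (y = -42*12 = -504)
u(g) = -3 + g
(y + (-2391 + u(-35)))*(-3724 + 3244) = (-504 + (-2391 + (-3 - 35)))*(-3724 + 3244) = (-504 + (-2391 - 38))*(-480) = (-504 - 2429)*(-480) = -2933*(-480) = 1407840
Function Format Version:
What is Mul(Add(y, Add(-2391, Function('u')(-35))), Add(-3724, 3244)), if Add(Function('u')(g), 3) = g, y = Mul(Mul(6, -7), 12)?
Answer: 1407840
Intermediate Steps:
y = -504 (y = Mul(-42, 12) = -504)
Function('u')(g) = Add(-3, g)
Mul(Add(y, Add(-2391, Function('u')(-35))), Add(-3724, 3244)) = Mul(Add(-504, Add(-2391, Add(-3, -35))), Add(-3724, 3244)) = Mul(Add(-504, Add(-2391, -38)), -480) = Mul(Add(-504, -2429), -480) = Mul(-2933, -480) = 1407840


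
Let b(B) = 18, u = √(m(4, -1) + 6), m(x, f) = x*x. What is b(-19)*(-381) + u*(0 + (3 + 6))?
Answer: -6858 + 9*√22 ≈ -6815.8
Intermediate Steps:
m(x, f) = x²
u = √22 (u = √(4² + 6) = √(16 + 6) = √22 ≈ 4.6904)
b(-19)*(-381) + u*(0 + (3 + 6)) = 18*(-381) + √22*(0 + (3 + 6)) = -6858 + √22*(0 + 9) = -6858 + √22*9 = -6858 + 9*√22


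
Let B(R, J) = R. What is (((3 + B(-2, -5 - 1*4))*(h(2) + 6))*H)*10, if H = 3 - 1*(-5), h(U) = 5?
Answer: 880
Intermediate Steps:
H = 8 (H = 3 + 5 = 8)
(((3 + B(-2, -5 - 1*4))*(h(2) + 6))*H)*10 = (((3 - 2)*(5 + 6))*8)*10 = ((1*11)*8)*10 = (11*8)*10 = 88*10 = 880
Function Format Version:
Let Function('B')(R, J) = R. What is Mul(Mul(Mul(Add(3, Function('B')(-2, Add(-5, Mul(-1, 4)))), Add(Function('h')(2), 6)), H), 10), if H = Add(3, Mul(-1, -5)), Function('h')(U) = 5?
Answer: 880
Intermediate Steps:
H = 8 (H = Add(3, 5) = 8)
Mul(Mul(Mul(Add(3, Function('B')(-2, Add(-5, Mul(-1, 4)))), Add(Function('h')(2), 6)), H), 10) = Mul(Mul(Mul(Add(3, -2), Add(5, 6)), 8), 10) = Mul(Mul(Mul(1, 11), 8), 10) = Mul(Mul(11, 8), 10) = Mul(88, 10) = 880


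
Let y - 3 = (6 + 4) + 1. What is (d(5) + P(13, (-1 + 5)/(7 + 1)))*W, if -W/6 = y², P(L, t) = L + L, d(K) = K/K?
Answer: -31752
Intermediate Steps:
d(K) = 1
P(L, t) = 2*L
y = 14 (y = 3 + ((6 + 4) + 1) = 3 + (10 + 1) = 3 + 11 = 14)
W = -1176 (W = -6*14² = -6*196 = -1176)
(d(5) + P(13, (-1 + 5)/(7 + 1)))*W = (1 + 2*13)*(-1176) = (1 + 26)*(-1176) = 27*(-1176) = -31752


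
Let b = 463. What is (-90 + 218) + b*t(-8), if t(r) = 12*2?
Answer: 11240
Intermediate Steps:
t(r) = 24
(-90 + 218) + b*t(-8) = (-90 + 218) + 463*24 = 128 + 11112 = 11240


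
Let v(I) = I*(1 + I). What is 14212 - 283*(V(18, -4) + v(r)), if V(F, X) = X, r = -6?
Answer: 6854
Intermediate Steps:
14212 - 283*(V(18, -4) + v(r)) = 14212 - 283*(-4 - 6*(1 - 6)) = 14212 - 283*(-4 - 6*(-5)) = 14212 - 283*(-4 + 30) = 14212 - 283*26 = 14212 - 7358 = 6854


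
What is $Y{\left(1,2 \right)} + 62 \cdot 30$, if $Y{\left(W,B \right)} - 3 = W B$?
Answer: $1865$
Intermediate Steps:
$Y{\left(W,B \right)} = 3 + B W$ ($Y{\left(W,B \right)} = 3 + W B = 3 + B W$)
$Y{\left(1,2 \right)} + 62 \cdot 30 = \left(3 + 2 \cdot 1\right) + 62 \cdot 30 = \left(3 + 2\right) + 1860 = 5 + 1860 = 1865$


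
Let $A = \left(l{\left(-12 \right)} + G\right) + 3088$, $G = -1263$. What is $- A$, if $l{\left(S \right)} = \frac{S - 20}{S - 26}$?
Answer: $- \frac{34691}{19} \approx -1825.8$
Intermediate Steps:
$l{\left(S \right)} = \frac{-20 + S}{-26 + S}$
$A = \frac{34691}{19}$ ($A = \left(\frac{-20 - 12}{-26 - 12} - 1263\right) + 3088 = \left(\frac{1}{-38} \left(-32\right) - 1263\right) + 3088 = \left(\left(- \frac{1}{38}\right) \left(-32\right) - 1263\right) + 3088 = \left(\frac{16}{19} - 1263\right) + 3088 = - \frac{23981}{19} + 3088 = \frac{34691}{19} \approx 1825.8$)
$- A = \left(-1\right) \frac{34691}{19} = - \frac{34691}{19}$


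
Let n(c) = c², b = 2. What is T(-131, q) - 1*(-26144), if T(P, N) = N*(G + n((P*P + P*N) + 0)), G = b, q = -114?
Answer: -117430122934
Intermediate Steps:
G = 2
T(P, N) = N*(2 + (P² + N*P)²) (T(P, N) = N*(2 + ((P*P + P*N) + 0)²) = N*(2 + ((P² + N*P) + 0)²) = N*(2 + (P² + N*P)²))
T(-131, q) - 1*(-26144) = -114*(2 + (-131)²*(-114 - 131)²) - 1*(-26144) = -114*(2 + 17161*(-245)²) + 26144 = -114*(2 + 17161*60025) + 26144 = -114*(2 + 1030089025) + 26144 = -114*1030089027 + 26144 = -117430149078 + 26144 = -117430122934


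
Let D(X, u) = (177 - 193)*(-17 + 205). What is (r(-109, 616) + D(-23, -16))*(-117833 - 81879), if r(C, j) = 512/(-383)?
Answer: 230183258112/383 ≈ 6.0100e+8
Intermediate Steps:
r(C, j) = -512/383 (r(C, j) = 512*(-1/383) = -512/383)
D(X, u) = -3008 (D(X, u) = -16*188 = -3008)
(r(-109, 616) + D(-23, -16))*(-117833 - 81879) = (-512/383 - 3008)*(-117833 - 81879) = -1152576/383*(-199712) = 230183258112/383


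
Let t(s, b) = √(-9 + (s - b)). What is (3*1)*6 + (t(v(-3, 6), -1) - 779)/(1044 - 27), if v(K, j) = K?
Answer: 17527/1017 + I*√11/1017 ≈ 17.234 + 0.0032612*I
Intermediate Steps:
t(s, b) = √(-9 + s - b)
(3*1)*6 + (t(v(-3, 6), -1) - 779)/(1044 - 27) = (3*1)*6 + (√(-9 - 3 - 1*(-1)) - 779)/(1044 - 27) = 3*6 + (√(-9 - 3 + 1) - 779)/1017 = 18 + (√(-11) - 779)*(1/1017) = 18 + (I*√11 - 779)*(1/1017) = 18 + (-779 + I*√11)*(1/1017) = 18 + (-779/1017 + I*√11/1017) = 17527/1017 + I*√11/1017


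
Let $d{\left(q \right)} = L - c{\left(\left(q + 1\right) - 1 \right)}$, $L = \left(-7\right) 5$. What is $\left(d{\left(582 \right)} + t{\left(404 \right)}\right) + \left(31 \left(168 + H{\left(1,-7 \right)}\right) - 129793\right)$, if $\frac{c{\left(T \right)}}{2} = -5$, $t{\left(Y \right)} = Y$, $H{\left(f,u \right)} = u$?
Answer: $-124423$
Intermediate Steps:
$c{\left(T \right)} = -10$ ($c{\left(T \right)} = 2 \left(-5\right) = -10$)
$L = -35$
$d{\left(q \right)} = -25$ ($d{\left(q \right)} = -35 - -10 = -35 + 10 = -25$)
$\left(d{\left(582 \right)} + t{\left(404 \right)}\right) + \left(31 \left(168 + H{\left(1,-7 \right)}\right) - 129793\right) = \left(-25 + 404\right) - \left(129793 - 31 \left(168 - 7\right)\right) = 379 + \left(31 \cdot 161 - 129793\right) = 379 + \left(4991 - 129793\right) = 379 - 124802 = -124423$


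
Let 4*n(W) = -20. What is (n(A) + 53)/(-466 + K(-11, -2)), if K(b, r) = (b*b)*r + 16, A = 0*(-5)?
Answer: -12/173 ≈ -0.069364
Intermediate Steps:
A = 0
n(W) = -5 (n(W) = (¼)*(-20) = -5)
K(b, r) = 16 + r*b² (K(b, r) = b²*r + 16 = r*b² + 16 = 16 + r*b²)
(n(A) + 53)/(-466 + K(-11, -2)) = (-5 + 53)/(-466 + (16 - 2*(-11)²)) = 48/(-466 + (16 - 2*121)) = 48/(-466 + (16 - 242)) = 48/(-466 - 226) = 48/(-692) = 48*(-1/692) = -12/173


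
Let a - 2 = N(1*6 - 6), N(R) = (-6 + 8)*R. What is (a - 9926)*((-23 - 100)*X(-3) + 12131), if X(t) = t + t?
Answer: -127711956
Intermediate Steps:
X(t) = 2*t
N(R) = 2*R
a = 2 (a = 2 + 2*(1*6 - 6) = 2 + 2*(6 - 6) = 2 + 2*0 = 2 + 0 = 2)
(a - 9926)*((-23 - 100)*X(-3) + 12131) = (2 - 9926)*((-23 - 100)*(2*(-3)) + 12131) = -9924*(-123*(-6) + 12131) = -9924*(738 + 12131) = -9924*12869 = -127711956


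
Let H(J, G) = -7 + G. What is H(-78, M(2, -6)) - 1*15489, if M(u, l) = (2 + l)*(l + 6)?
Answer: -15496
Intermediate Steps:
M(u, l) = (2 + l)*(6 + l)
H(-78, M(2, -6)) - 1*15489 = (-7 + (12 + (-6)² + 8*(-6))) - 1*15489 = (-7 + (12 + 36 - 48)) - 15489 = (-7 + 0) - 15489 = -7 - 15489 = -15496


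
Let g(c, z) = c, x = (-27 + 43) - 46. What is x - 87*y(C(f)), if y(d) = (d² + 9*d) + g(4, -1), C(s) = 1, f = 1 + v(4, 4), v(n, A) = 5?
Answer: -1248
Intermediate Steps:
x = -30 (x = 16 - 46 = -30)
f = 6 (f = 1 + 5 = 6)
y(d) = 4 + d² + 9*d (y(d) = (d² + 9*d) + 4 = 4 + d² + 9*d)
x - 87*y(C(f)) = -30 - 87*(4 + 1² + 9*1) = -30 - 87*(4 + 1 + 9) = -30 - 87*14 = -30 - 1218 = -1248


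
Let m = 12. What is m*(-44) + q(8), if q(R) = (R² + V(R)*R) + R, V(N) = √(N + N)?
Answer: -424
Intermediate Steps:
V(N) = √2*√N (V(N) = √(2*N) = √2*√N)
q(R) = R + R² + √2*R^(3/2) (q(R) = (R² + (√2*√R)*R) + R = (R² + √2*R^(3/2)) + R = R + R² + √2*R^(3/2))
m*(-44) + q(8) = 12*(-44) + 8*(1 + 8 + √2*√8) = -528 + 8*(1 + 8 + √2*(2*√2)) = -528 + 8*(1 + 8 + 4) = -528 + 8*13 = -528 + 104 = -424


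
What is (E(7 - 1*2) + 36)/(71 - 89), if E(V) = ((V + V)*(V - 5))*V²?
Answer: -2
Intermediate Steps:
E(V) = 2*V³*(-5 + V) (E(V) = ((2*V)*(-5 + V))*V² = (2*V*(-5 + V))*V² = 2*V³*(-5 + V))
(E(7 - 1*2) + 36)/(71 - 89) = (2*(7 - 1*2)³*(-5 + (7 - 1*2)) + 36)/(71 - 89) = (2*(7 - 2)³*(-5 + (7 - 2)) + 36)/(-18) = (2*5³*(-5 + 5) + 36)*(-1/18) = (2*125*0 + 36)*(-1/18) = (0 + 36)*(-1/18) = 36*(-1/18) = -2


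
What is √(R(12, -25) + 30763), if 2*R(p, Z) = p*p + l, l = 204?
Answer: √30937 ≈ 175.89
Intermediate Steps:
R(p, Z) = 102 + p²/2 (R(p, Z) = (p*p + 204)/2 = (p² + 204)/2 = (204 + p²)/2 = 102 + p²/2)
√(R(12, -25) + 30763) = √((102 + (½)*12²) + 30763) = √((102 + (½)*144) + 30763) = √((102 + 72) + 30763) = √(174 + 30763) = √30937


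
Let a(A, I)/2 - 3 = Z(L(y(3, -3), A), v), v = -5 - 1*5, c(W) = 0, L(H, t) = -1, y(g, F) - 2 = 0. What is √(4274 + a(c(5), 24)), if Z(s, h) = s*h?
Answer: 10*√43 ≈ 65.574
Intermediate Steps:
y(g, F) = 2 (y(g, F) = 2 + 0 = 2)
v = -10 (v = -5 - 5 = -10)
Z(s, h) = h*s
a(A, I) = 26 (a(A, I) = 6 + 2*(-10*(-1)) = 6 + 2*10 = 6 + 20 = 26)
√(4274 + a(c(5), 24)) = √(4274 + 26) = √4300 = 10*√43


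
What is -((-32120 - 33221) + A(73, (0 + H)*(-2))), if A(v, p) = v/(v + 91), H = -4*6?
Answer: 10715851/164 ≈ 65341.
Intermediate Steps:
H = -24
A(v, p) = v/(91 + v)
-((-32120 - 33221) + A(73, (0 + H)*(-2))) = -((-32120 - 33221) + 73/(91 + 73)) = -(-65341 + 73/164) = -1*(-10715851/164) = 10715851/164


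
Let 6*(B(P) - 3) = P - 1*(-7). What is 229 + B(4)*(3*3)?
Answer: 545/2 ≈ 272.50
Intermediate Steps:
B(P) = 25/6 + P/6 (B(P) = 3 + (P - 1*(-7))/6 = 3 + (P + 7)/6 = 3 + (7 + P)/6 = 3 + (7/6 + P/6) = 25/6 + P/6)
229 + B(4)*(3*3) = 229 + (25/6 + (1/6)*4)*(3*3) = 229 + (25/6 + 2/3)*9 = 229 + (29/6)*9 = 229 + 87/2 = 545/2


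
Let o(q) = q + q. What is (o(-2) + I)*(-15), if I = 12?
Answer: -120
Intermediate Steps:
o(q) = 2*q
(o(-2) + I)*(-15) = (2*(-2) + 12)*(-15) = (-4 + 12)*(-15) = 8*(-15) = -120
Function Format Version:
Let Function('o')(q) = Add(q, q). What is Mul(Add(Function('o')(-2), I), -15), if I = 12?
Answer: -120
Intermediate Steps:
Function('o')(q) = Mul(2, q)
Mul(Add(Function('o')(-2), I), -15) = Mul(Add(Mul(2, -2), 12), -15) = Mul(Add(-4, 12), -15) = Mul(8, -15) = -120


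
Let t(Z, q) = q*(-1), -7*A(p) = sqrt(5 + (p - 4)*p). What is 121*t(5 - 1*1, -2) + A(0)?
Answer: 242 - sqrt(5)/7 ≈ 241.68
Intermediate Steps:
A(p) = -sqrt(5 + p*(-4 + p))/7 (A(p) = -sqrt(5 + (p - 4)*p)/7 = -sqrt(5 + (-4 + p)*p)/7 = -sqrt(5 + p*(-4 + p))/7)
t(Z, q) = -q
121*t(5 - 1*1, -2) + A(0) = 121*(-1*(-2)) - sqrt(5 + 0**2 - 4*0)/7 = 121*2 - sqrt(5 + 0 + 0)/7 = 242 - sqrt(5)/7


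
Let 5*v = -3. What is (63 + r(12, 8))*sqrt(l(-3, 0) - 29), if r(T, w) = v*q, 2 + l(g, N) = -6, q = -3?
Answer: 324*I*sqrt(37)/5 ≈ 394.16*I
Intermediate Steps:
v = -3/5 (v = (1/5)*(-3) = -3/5 ≈ -0.60000)
l(g, N) = -8 (l(g, N) = -2 - 6 = -8)
r(T, w) = 9/5 (r(T, w) = -3/5*(-3) = 9/5)
(63 + r(12, 8))*sqrt(l(-3, 0) - 29) = (63 + 9/5)*sqrt(-8 - 29) = 324*sqrt(-37)/5 = 324*(I*sqrt(37))/5 = 324*I*sqrt(37)/5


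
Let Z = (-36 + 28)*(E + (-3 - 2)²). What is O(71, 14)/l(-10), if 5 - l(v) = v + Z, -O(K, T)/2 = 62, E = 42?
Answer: -124/551 ≈ -0.22505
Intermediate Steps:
O(K, T) = -124 (O(K, T) = -2*62 = -124)
Z = -536 (Z = (-36 + 28)*(42 + (-3 - 2)²) = -8*(42 + (-5)²) = -8*(42 + 25) = -8*67 = -536)
l(v) = 541 - v (l(v) = 5 - (v - 536) = 5 - (-536 + v) = 5 + (536 - v) = 541 - v)
O(71, 14)/l(-10) = -124/(541 - 1*(-10)) = -124/(541 + 10) = -124/551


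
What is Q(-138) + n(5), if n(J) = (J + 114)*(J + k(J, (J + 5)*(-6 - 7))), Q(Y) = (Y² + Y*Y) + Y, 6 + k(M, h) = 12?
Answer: 39259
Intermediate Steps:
k(M, h) = 6 (k(M, h) = -6 + 12 = 6)
Q(Y) = Y + 2*Y² (Q(Y) = (Y² + Y²) + Y = 2*Y² + Y = Y + 2*Y²)
n(J) = (6 + J)*(114 + J) (n(J) = (J + 114)*(J + 6) = (114 + J)*(6 + J) = (6 + J)*(114 + J))
Q(-138) + n(5) = -138*(1 + 2*(-138)) + (684 + 5² + 120*5) = -138*(1 - 276) + (684 + 25 + 600) = -138*(-275) + 1309 = 37950 + 1309 = 39259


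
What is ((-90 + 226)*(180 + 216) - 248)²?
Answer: 2873817664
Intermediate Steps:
((-90 + 226)*(180 + 216) - 248)² = (136*396 - 248)² = (53856 - 248)² = 53608² = 2873817664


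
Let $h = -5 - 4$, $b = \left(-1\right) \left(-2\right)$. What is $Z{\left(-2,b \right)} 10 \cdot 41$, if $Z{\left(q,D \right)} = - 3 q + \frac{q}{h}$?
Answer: $\frac{22960}{9} \approx 2551.1$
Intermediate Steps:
$b = 2$
$h = -9$
$Z{\left(q,D \right)} = - \frac{28 q}{9}$ ($Z{\left(q,D \right)} = - 3 q + \frac{q}{-9} = - 3 q + q \left(- \frac{1}{9}\right) = - 3 q - \frac{q}{9} = - \frac{28 q}{9}$)
$Z{\left(-2,b \right)} 10 \cdot 41 = \left(- \frac{28}{9}\right) \left(-2\right) 10 \cdot 41 = \frac{56}{9} \cdot 10 \cdot 41 = \frac{560}{9} \cdot 41 = \frac{22960}{9}$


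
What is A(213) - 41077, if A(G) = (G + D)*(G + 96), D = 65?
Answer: 44825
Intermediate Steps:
A(G) = (65 + G)*(96 + G) (A(G) = (G + 65)*(G + 96) = (65 + G)*(96 + G))
A(213) - 41077 = (6240 + 213**2 + 161*213) - 41077 = (6240 + 45369 + 34293) - 41077 = 85902 - 41077 = 44825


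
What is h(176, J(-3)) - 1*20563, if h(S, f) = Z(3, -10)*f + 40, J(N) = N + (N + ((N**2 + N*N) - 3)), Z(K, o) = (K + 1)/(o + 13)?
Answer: -20511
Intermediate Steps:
Z(K, o) = (1 + K)/(13 + o)
J(N) = -3 + 2*N + 2*N**2 (J(N) = N + (N + ((N**2 + N**2) - 3)) = N + (N + (2*N**2 - 3)) = N + (N + (-3 + 2*N**2)) = N + (-3 + N + 2*N**2) = -3 + 2*N + 2*N**2)
h(S, f) = 40 + 4*f/3 (h(S, f) = ((1 + 3)/(13 - 10))*f + 40 = (4/3)*f + 40 = ((1/3)*4)*f + 40 = 4*f/3 + 40 = 40 + 4*f/3)
h(176, J(-3)) - 1*20563 = (40 + 4*(-3 + 2*(-3) + 2*(-3)**2)/3) - 1*20563 = (40 + 4*(-3 - 6 + 2*9)/3) - 20563 = (40 + 4*(-3 - 6 + 18)/3) - 20563 = (40 + (4/3)*9) - 20563 = (40 + 12) - 20563 = 52 - 20563 = -20511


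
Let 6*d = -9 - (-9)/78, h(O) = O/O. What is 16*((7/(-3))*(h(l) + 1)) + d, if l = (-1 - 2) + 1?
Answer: -11879/156 ≈ -76.147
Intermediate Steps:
l = -2 (l = -3 + 1 = -2)
h(O) = 1
d = -77/52 (d = (-9 - (-9)/78)/6 = (-9 - 1*(-3/26))/6 = (-9 + 3/26)/6 = (1/6)*(-231/26) = -77/52 ≈ -1.4808)
16*((7/(-3))*(h(l) + 1)) + d = 16*((7/(-3))*(1 + 1)) - 77/52 = 16*((7*(-1/3))*2) - 77/52 = 16*(-7/3*2) - 77/52 = 16*(-14/3) - 77/52 = -224/3 - 77/52 = -11879/156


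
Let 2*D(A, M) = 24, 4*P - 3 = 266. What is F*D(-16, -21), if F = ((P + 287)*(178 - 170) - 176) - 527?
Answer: 25572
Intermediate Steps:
P = 269/4 (P = 3/4 + (1/4)*266 = 3/4 + 133/2 = 269/4 ≈ 67.250)
D(A, M) = 12 (D(A, M) = (1/2)*24 = 12)
F = 2131 (F = ((269/4 + 287)*(178 - 170) - 176) - 527 = ((1417/4)*8 - 176) - 527 = (2834 - 176) - 527 = 2658 - 527 = 2131)
F*D(-16, -21) = 2131*12 = 25572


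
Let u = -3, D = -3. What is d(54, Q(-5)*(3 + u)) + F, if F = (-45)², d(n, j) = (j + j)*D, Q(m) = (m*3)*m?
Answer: 2025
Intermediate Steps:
Q(m) = 3*m² (Q(m) = (3*m)*m = 3*m²)
d(n, j) = -6*j (d(n, j) = (j + j)*(-3) = (2*j)*(-3) = -6*j)
F = 2025
d(54, Q(-5)*(3 + u)) + F = -6*3*(-5)²*(3 - 3) + 2025 = -6*3*25*0 + 2025 = -450*0 + 2025 = -6*0 + 2025 = 0 + 2025 = 2025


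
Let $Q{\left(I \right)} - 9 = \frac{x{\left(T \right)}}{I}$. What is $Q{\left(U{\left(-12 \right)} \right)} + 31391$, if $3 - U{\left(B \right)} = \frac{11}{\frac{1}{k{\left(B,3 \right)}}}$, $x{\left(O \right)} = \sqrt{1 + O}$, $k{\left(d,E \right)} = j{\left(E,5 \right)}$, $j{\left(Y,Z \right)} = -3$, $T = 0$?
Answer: $\frac{1130401}{36} \approx 31400.0$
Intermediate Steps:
$k{\left(d,E \right)} = -3$
$U{\left(B \right)} = 36$ ($U{\left(B \right)} = 3 - \frac{11}{\frac{1}{-3}} = 3 - \frac{11}{- \frac{1}{3}} = 3 - 11 \left(-3\right) = 3 - -33 = 3 + 33 = 36$)
$Q{\left(I \right)} = 9 + \frac{1}{I}$ ($Q{\left(I \right)} = 9 + \frac{\sqrt{1 + 0}}{I} = 9 + \frac{\sqrt{1}}{I} = 9 + 1 \frac{1}{I} = 9 + \frac{1}{I}$)
$Q{\left(U{\left(-12 \right)} \right)} + 31391 = \left(9 + \frac{1}{36}\right) + 31391 = \frac{325}{36} + 31391 = \frac{1130401}{36}$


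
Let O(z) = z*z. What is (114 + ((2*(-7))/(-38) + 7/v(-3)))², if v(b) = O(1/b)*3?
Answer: 6615184/361 ≈ 18325.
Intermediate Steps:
O(z) = z²
v(b) = 3/b² (v(b) = (1/b)²*3 = 3/b²)
(114 + ((2*(-7))/(-38) + 7/v(-3)))² = (114 + ((2*(-7))/(-38) + 7/((3/(-3)²))))² = (114 + (-14*(-1/38) + 7/((3*(⅑)))))² = (114 + (7/19 + 7/(⅓)))² = (114 + (7/19 + 7*3))² = (114 + (7/19 + 21))² = (114 + 406/19)² = (2572/19)² = 6615184/361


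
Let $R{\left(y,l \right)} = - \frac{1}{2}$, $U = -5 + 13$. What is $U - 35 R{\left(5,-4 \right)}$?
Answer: $\frac{51}{2} \approx 25.5$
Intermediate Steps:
$U = 8$
$R{\left(y,l \right)} = - \frac{1}{2}$ ($R{\left(y,l \right)} = \left(-1\right) \frac{1}{2} = - \frac{1}{2}$)
$U - 35 R{\left(5,-4 \right)} = 8 - - \frac{35}{2} = 8 + \frac{35}{2} = \frac{51}{2}$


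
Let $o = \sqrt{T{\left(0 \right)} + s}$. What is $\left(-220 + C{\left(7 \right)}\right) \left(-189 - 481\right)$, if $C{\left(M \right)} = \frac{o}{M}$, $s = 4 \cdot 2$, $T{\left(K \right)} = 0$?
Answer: $147400 - \frac{1340 \sqrt{2}}{7} \approx 1.4713 \cdot 10^{5}$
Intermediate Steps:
$s = 8$
$o = 2 \sqrt{2}$ ($o = \sqrt{0 + 8} = \sqrt{8} = 2 \sqrt{2} \approx 2.8284$)
$C{\left(M \right)} = \frac{2 \sqrt{2}}{M}$
$\left(-220 + C{\left(7 \right)}\right) \left(-189 - 481\right) = \left(-220 + \frac{2 \sqrt{2}}{7}\right) \left(-189 - 481\right) = \left(-220 + 2 \sqrt{2} \cdot \frac{1}{7}\right) \left(-670\right) = \left(-220 + \frac{2 \sqrt{2}}{7}\right) \left(-670\right) = 147400 - \frac{1340 \sqrt{2}}{7}$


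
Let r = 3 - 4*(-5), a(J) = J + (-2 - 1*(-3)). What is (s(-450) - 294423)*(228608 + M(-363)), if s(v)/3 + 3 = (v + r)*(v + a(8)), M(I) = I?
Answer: 61737761805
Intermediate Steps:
a(J) = 1 + J (a(J) = J + (-2 + 3) = J + 1 = 1 + J)
r = 23 (r = 3 + 20 = 23)
s(v) = -9 + 3*(9 + v)*(23 + v) (s(v) = -9 + 3*((v + 23)*(v + (1 + 8))) = -9 + 3*((23 + v)*(v + 9)) = -9 + 3*((23 + v)*(9 + v)) = -9 + 3*((9 + v)*(23 + v)) = -9 + 3*(9 + v)*(23 + v))
(s(-450) - 294423)*(228608 + M(-363)) = ((612 + 3*(-450)**2 + 96*(-450)) - 294423)*(228608 - 363) = ((612 + 3*202500 - 43200) - 294423)*228245 = ((612 + 607500 - 43200) - 294423)*228245 = (564912 - 294423)*228245 = 270489*228245 = 61737761805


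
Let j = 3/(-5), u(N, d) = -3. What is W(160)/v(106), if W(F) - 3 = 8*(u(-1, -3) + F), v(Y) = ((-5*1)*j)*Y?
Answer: 1259/318 ≈ 3.9591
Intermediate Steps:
j = -⅗ (j = 3*(-⅕) = -⅗ ≈ -0.60000)
v(Y) = 3*Y (v(Y) = (-5*1*(-⅗))*Y = (-5*(-⅗))*Y = 3*Y)
W(F) = -21 + 8*F (W(F) = 3 + 8*(-3 + F) = 3 + (-24 + 8*F) = -21 + 8*F)
W(160)/v(106) = (-21 + 8*160)/((3*106)) = (-21 + 1280)/318 = 1259*(1/318) = 1259/318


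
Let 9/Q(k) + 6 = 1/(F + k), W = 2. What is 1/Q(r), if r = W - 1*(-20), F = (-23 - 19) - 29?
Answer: -295/441 ≈ -0.66893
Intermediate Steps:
F = -71 (F = -42 - 29 = -71)
r = 22 (r = 2 - 1*(-20) = 2 + 20 = 22)
Q(k) = 9/(-6 + 1/(-71 + k))
1/Q(r) = 1/(9*(71 - 1*22)/(-427 + 6*22)) = 1/(9*(71 - 22)/(-427 + 132)) = 1/(9*49/(-295)) = 1/(9*(-1/295)*49) = 1/(-441/295) = -295/441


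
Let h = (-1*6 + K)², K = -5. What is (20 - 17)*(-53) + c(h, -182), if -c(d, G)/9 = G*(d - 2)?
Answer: 194763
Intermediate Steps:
h = 121 (h = (-1*6 - 5)² = (-6 - 5)² = (-11)² = 121)
c(d, G) = -9*G*(-2 + d) (c(d, G) = -9*G*(d - 2) = -9*G*(-2 + d))
(20 - 17)*(-53) + c(h, -182) = (20 - 17)*(-53) + 9*(-182)*(2 - 1*121) = 3*(-53) + 9*(-182)*(2 - 121) = -159 + 9*(-182)*(-119) = -159 + 194922 = 194763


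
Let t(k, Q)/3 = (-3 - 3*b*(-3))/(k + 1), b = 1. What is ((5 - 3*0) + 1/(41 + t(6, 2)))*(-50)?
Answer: -15320/61 ≈ -251.15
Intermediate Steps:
t(k, Q) = 18/(1 + k) (t(k, Q) = 3*((-3 - 3*1*(-3))/(k + 1)) = 3*((-3 - 3*(-3))/(1 + k)) = 3*((-3 + 9)/(1 + k)) = 3*(6/(1 + k)) = 18/(1 + k))
((5 - 3*0) + 1/(41 + t(6, 2)))*(-50) = ((5 - 3*0) + 1/(41 + 18/(1 + 6)))*(-50) = ((5 + 0) + 1/(41 + 18/7))*(-50) = (5 + 1/(41 + 18*(1/7)))*(-50) = (5 + 1/(41 + 18/7))*(-50) = (5 + 1/(305/7))*(-50) = (5 + 7/305)*(-50) = (1532/305)*(-50) = -15320/61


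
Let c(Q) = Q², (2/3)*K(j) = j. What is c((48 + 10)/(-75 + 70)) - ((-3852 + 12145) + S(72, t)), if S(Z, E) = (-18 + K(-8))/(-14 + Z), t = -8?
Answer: -5914494/725 ≈ -8157.9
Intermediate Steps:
K(j) = 3*j/2
S(Z, E) = -30/(-14 + Z) (S(Z, E) = (-18 + (3/2)*(-8))/(-14 + Z) = (-18 - 12)/(-14 + Z) = -30/(-14 + Z))
c((48 + 10)/(-75 + 70)) - ((-3852 + 12145) + S(72, t)) = ((48 + 10)/(-75 + 70))² - ((-3852 + 12145) - 30/(-14 + 72)) = (58/(-5))² - (8293 - 30/58) = (58*(-⅕))² - (8293 - 30*1/58) = (-58/5)² - (8293 - 15/29) = 3364/25 - 1*240482/29 = 3364/25 - 240482/29 = -5914494/725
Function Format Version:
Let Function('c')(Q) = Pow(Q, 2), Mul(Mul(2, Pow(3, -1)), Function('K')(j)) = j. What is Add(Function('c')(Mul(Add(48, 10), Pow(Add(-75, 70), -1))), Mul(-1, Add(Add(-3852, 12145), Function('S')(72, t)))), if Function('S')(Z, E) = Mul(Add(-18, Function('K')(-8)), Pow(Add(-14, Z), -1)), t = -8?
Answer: Rational(-5914494, 725) ≈ -8157.9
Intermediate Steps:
Function('K')(j) = Mul(Rational(3, 2), j)
Function('S')(Z, E) = Mul(-30, Pow(Add(-14, Z), -1)) (Function('S')(Z, E) = Mul(Add(-18, Mul(Rational(3, 2), -8)), Pow(Add(-14, Z), -1)) = Mul(Add(-18, -12), Pow(Add(-14, Z), -1)) = Mul(-30, Pow(Add(-14, Z), -1)))
Add(Function('c')(Mul(Add(48, 10), Pow(Add(-75, 70), -1))), Mul(-1, Add(Add(-3852, 12145), Function('S')(72, t)))) = Add(Pow(Mul(Add(48, 10), Pow(Add(-75, 70), -1)), 2), Mul(-1, Add(Add(-3852, 12145), Mul(-30, Pow(Add(-14, 72), -1))))) = Add(Pow(Mul(58, Pow(-5, -1)), 2), Mul(-1, Add(8293, Mul(-30, Pow(58, -1))))) = Add(Pow(Mul(58, Rational(-1, 5)), 2), Mul(-1, Add(8293, Mul(-30, Rational(1, 58))))) = Add(Pow(Rational(-58, 5), 2), Mul(-1, Add(8293, Rational(-15, 29)))) = Add(Rational(3364, 25), Mul(-1, Rational(240482, 29))) = Add(Rational(3364, 25), Rational(-240482, 29)) = Rational(-5914494, 725)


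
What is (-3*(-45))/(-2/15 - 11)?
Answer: -2025/167 ≈ -12.126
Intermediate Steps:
(-3*(-45))/(-2/15 - 11) = 135/(-2*1/15 - 11) = 135/(-2/15 - 11) = 135/(-167/15) = 135*(-15/167) = -2025/167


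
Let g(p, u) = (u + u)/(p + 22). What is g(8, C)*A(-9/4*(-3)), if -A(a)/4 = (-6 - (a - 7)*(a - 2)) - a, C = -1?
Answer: -37/12 ≈ -3.0833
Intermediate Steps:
g(p, u) = 2*u/(22 + p) (g(p, u) = (2*u)/(22 + p) = 2*u/(22 + p))
A(a) = 24 + 4*a + 4*(-7 + a)*(-2 + a) (A(a) = -4*((-6 - (a - 7)*(a - 2)) - a) = -4*((-6 - (-7 + a)*(-2 + a)) - a) = -4*(-6 - a - (-7 + a)*(-2 + a)) = 24 + 4*a + 4*(-7 + a)*(-2 + a))
g(8, C)*A(-9/4*(-3)) = (2*(-1)/(22 + 8))*(80 - 32*(-9/4)*(-3) + 4*(-9/4*(-3))²) = (2*(-1)/30)*(80 - 32*(-9*¼)*(-3) + 4*(-9*¼*(-3))²) = (2*(-1)*(1/30))*(80 - (-72)*(-3) + 4*(-9/4*(-3))²) = -(80 - 32*27/4 + 4*(27/4)²)/15 = -(80 - 216 + 4*(729/16))/15 = -(80 - 216 + 729/4)/15 = -1/15*185/4 = -37/12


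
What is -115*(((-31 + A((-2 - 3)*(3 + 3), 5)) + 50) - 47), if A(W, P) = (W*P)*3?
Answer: 54970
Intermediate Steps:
A(W, P) = 3*P*W (A(W, P) = (P*W)*3 = 3*P*W)
-115*(((-31 + A((-2 - 3)*(3 + 3), 5)) + 50) - 47) = -115*(((-31 + 3*5*((-2 - 3)*(3 + 3))) + 50) - 47) = -115*(((-31 + 3*5*(-5*6)) + 50) - 47) = -115*(((-31 + 3*5*(-30)) + 50) - 47) = -115*(((-31 - 450) + 50) - 47) = -115*((-481 + 50) - 47) = -115*(-431 - 47) = -115*(-478) = 54970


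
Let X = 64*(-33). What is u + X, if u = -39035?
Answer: -41147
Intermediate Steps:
X = -2112
u + X = -39035 - 2112 = -41147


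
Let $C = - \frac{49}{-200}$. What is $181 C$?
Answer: $\frac{8869}{200} \approx 44.345$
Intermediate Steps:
$C = \frac{49}{200}$ ($C = \left(-49\right) \left(- \frac{1}{200}\right) = \frac{49}{200} \approx 0.245$)
$181 C = 181 \cdot \frac{49}{200} = \frac{8869}{200}$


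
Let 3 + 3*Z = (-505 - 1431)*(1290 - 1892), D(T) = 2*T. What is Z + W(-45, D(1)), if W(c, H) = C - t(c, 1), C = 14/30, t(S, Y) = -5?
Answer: 5827427/15 ≈ 3.8850e+5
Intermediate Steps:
C = 7/15 (C = 14*(1/30) = 7/15 ≈ 0.46667)
W(c, H) = 82/15 (W(c, H) = 7/15 - 1*(-5) = 7/15 + 5 = 82/15)
Z = 1165469/3 (Z = -1 + ((-505 - 1431)*(1290 - 1892))/3 = -1 + (-1936*(-602))/3 = -1 + (⅓)*1165472 = -1 + 1165472/3 = 1165469/3 ≈ 3.8849e+5)
Z + W(-45, D(1)) = 1165469/3 + 82/15 = 5827427/15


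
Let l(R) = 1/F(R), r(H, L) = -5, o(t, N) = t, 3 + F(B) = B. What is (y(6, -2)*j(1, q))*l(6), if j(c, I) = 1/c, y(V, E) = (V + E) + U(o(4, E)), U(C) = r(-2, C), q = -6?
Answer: -1/3 ≈ -0.33333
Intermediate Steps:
F(B) = -3 + B
U(C) = -5
y(V, E) = -5 + E + V (y(V, E) = (V + E) - 5 = (E + V) - 5 = -5 + E + V)
l(R) = 1/(-3 + R)
(y(6, -2)*j(1, q))*l(6) = ((-5 - 2 + 6)/1)/(-3 + 6) = -1*1/3 = -1/3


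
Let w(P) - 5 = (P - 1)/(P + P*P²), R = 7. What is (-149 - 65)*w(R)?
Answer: -187892/175 ≈ -1073.7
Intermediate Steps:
w(P) = 5 + (-1 + P)/(P + P³) (w(P) = 5 + (P - 1)/(P + P*P²) = 5 + (-1 + P)/(P + P³))
(-149 - 65)*w(R) = (-149 - 65)*((-1 + 5*7³ + 6*7)/(7 + 7³)) = -214*(-1 + 5*343 + 42)/(7 + 343) = -214*(-1 + 1715 + 42)/350 = -107*1756/175 = -214*878/175 = -187892/175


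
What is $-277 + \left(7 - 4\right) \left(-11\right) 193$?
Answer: $-6646$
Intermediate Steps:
$-277 + \left(7 - 4\right) \left(-11\right) 193 = -277 + 3 \left(-11\right) 193 = -277 - 6369 = -6646$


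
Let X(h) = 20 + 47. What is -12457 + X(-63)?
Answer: -12390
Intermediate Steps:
X(h) = 67
-12457 + X(-63) = -12457 + 67 = -12390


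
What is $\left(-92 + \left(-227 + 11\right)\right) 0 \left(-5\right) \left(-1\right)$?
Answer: $0$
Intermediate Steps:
$\left(-92 + \left(-227 + 11\right)\right) 0 \left(-5\right) \left(-1\right) = \left(-92 - 216\right) 0 \left(-1\right) = \left(-308\right) 0 = 0$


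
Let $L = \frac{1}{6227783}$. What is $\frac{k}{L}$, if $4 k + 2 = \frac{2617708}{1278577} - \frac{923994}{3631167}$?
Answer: $- \frac{166336435869947935}{515858512151} \approx -3.2245 \cdot 10^{5}$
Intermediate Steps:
$L = \frac{1}{6227783} \approx 1.6057 \cdot 10^{-7}$
$k = - \frac{26708771945}{515858512151}$ ($k = - \frac{1}{2} + \frac{\frac{2617708}{1278577} - \frac{923994}{3631167}}{4} = - \frac{1}{2} + \frac{2617708 \cdot \frac{1}{1278577} - \frac{102666}{403463}}{4} = - \frac{1}{2} + \frac{\frac{2617708}{1278577} - \frac{102666}{403463}}{4} = - \frac{1}{2} + \frac{1}{4} \cdot \frac{924881936522}{515858512151} = - \frac{1}{2} + \frac{462440968261}{1031717024302} = - \frac{26708771945}{515858512151} \approx -0.051775$)
$\frac{k}{L} = - \frac{26708771945 \frac{1}{\frac{1}{6227783}}}{515858512151} = \left(- \frac{26708771945}{515858512151}\right) 6227783 = - \frac{166336435869947935}{515858512151}$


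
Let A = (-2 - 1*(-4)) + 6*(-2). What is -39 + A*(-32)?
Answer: 281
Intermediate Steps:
A = -10 (A = (-2 + 4) - 12 = 2 - 12 = -10)
-39 + A*(-32) = -39 - 10*(-32) = -39 + 320 = 281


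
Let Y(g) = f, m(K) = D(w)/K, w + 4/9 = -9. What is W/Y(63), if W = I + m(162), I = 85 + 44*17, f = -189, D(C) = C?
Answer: -1214429/275562 ≈ -4.4071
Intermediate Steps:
w = -85/9 (w = -4/9 - 9 = -85/9 ≈ -9.4444)
I = 833 (I = 85 + 748 = 833)
m(K) = -85/(9*K)
Y(g) = -189
W = 1214429/1458 (W = 833 - 85/9/162 = 833 - 85/9*1/162 = 833 - 85/1458 = 1214429/1458 ≈ 832.94)
W/Y(63) = (1214429/1458)/(-189) = (1214429/1458)*(-1/189) = -1214429/275562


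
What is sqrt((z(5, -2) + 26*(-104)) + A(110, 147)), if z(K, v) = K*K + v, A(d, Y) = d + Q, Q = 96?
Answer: 15*I*sqrt(11) ≈ 49.749*I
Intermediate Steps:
A(d, Y) = 96 + d (A(d, Y) = d + 96 = 96 + d)
z(K, v) = v + K**2 (z(K, v) = K**2 + v = v + K**2)
sqrt((z(5, -2) + 26*(-104)) + A(110, 147)) = sqrt(((-2 + 5**2) + 26*(-104)) + (96 + 110)) = sqrt(((-2 + 25) - 2704) + 206) = sqrt((23 - 2704) + 206) = sqrt(-2681 + 206) = sqrt(-2475) = 15*I*sqrt(11)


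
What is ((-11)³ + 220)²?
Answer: 1234321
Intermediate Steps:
((-11)³ + 220)² = (-1331 + 220)² = (-1111)² = 1234321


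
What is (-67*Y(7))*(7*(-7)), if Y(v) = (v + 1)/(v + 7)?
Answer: 1876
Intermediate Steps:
Y(v) = (1 + v)/(7 + v)
(-67*Y(7))*(7*(-7)) = (-67*(1 + 7)/(7 + 7))*(7*(-7)) = -67*8/14*(-49) = -67*4/7*(-49) = -268/7*(-49) = 1876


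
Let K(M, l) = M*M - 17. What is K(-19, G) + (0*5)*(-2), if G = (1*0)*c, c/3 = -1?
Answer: 344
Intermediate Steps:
c = -3 (c = 3*(-1) = -3)
G = 0 (G = (1*0)*(-3) = 0*(-3) = 0)
K(M, l) = -17 + M**2 (K(M, l) = M**2 - 17 = -17 + M**2)
K(-19, G) + (0*5)*(-2) = (-17 + (-19)**2) + (0*5)*(-2) = (-17 + 361) + 0*(-2) = 344 + 0 = 344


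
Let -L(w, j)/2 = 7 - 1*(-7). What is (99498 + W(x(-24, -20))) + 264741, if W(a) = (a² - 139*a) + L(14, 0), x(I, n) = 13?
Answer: 362573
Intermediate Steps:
L(w, j) = -28 (L(w, j) = -2*(7 - 1*(-7)) = -2*(7 + 7) = -2*14 = -28)
W(a) = -28 + a² - 139*a (W(a) = (a² - 139*a) - 28 = -28 + a² - 139*a)
(99498 + W(x(-24, -20))) + 264741 = (99498 + (-28 + 13² - 139*13)) + 264741 = (99498 + (-28 + 169 - 1807)) + 264741 = (99498 - 1666) + 264741 = 97832 + 264741 = 362573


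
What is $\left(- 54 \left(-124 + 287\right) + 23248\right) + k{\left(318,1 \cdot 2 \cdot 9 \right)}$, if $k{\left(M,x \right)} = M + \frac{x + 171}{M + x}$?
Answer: $\frac{236233}{16} \approx 14765.0$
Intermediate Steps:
$k{\left(M,x \right)} = M + \frac{171 + x}{M + x}$
$\left(- 54 \left(-124 + 287\right) + 23248\right) + k{\left(318,1 \cdot 2 \cdot 9 \right)} = \left(- 54 \left(-124 + 287\right) + 23248\right) + \frac{171 + 1 \cdot 2 \cdot 9 + 318^{2} + 318 \cdot 1 \cdot 2 \cdot 9}{318 + 1 \cdot 2 \cdot 9} = \left(\left(-54\right) 163 + 23248\right) + \frac{171 + 2 \cdot 9 + 101124 + 318 \cdot 2 \cdot 9}{318 + 2 \cdot 9} = \left(-8802 + 23248\right) + \frac{171 + 18 + 101124 + 318 \cdot 18}{318 + 18} = 14446 + \frac{171 + 18 + 101124 + 5724}{336} = 14446 + \frac{1}{336} \cdot 107037 = 14446 + \frac{5097}{16} = \frac{236233}{16}$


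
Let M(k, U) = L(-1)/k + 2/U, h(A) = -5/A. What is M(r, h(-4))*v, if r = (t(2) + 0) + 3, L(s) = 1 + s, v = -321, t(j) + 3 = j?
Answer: -2568/5 ≈ -513.60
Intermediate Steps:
t(j) = -3 + j
r = 2 (r = ((-3 + 2) + 0) + 3 = (-1 + 0) + 3 = -1 + 3 = 2)
M(k, U) = 2/U (M(k, U) = (1 - 1)/k + 2/U = 0/k + 2/U = 0 + 2/U = 2/U)
M(r, h(-4))*v = (2/((-5/(-4))))*(-321) = (2/((-5*(-¼))))*(-321) = (2/(5/4))*(-321) = (2*(⅘))*(-321) = (8/5)*(-321) = -2568/5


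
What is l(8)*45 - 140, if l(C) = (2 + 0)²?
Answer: 40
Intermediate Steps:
l(C) = 4 (l(C) = 2² = 4)
l(8)*45 - 140 = 4*45 - 140 = 180 - 140 = 40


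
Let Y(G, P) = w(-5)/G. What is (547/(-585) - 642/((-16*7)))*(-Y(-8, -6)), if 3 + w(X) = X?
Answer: -157153/32760 ≈ -4.7971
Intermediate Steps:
w(X) = -3 + X
Y(G, P) = -8/G (Y(G, P) = (-3 - 5)/G = -8/G)
(547/(-585) - 642/((-16*7)))*(-Y(-8, -6)) = (547/(-585) - 642/((-16*7)))*(-(-8)/(-8)) = (547*(-1/585) - 642/(-112))*(-(-8)*(-1)/8) = (-547/585 - 642*(-1/112))*(-1*1) = (-547/585 + 321/56)*(-1) = (157153/32760)*(-1) = -157153/32760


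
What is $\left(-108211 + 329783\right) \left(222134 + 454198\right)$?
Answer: $149856233904$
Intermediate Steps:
$\left(-108211 + 329783\right) \left(222134 + 454198\right) = 221572 \cdot 676332 = 149856233904$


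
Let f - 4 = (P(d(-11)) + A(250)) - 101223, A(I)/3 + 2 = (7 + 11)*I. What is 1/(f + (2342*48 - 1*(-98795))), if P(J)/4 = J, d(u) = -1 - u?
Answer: 1/123526 ≈ 8.0955e-6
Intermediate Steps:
A(I) = -6 + 54*I (A(I) = -6 + 3*((7 + 11)*I) = -6 + 3*(18*I) = -6 + 54*I)
P(J) = 4*J
f = -87685 (f = 4 + ((4*(-1 - 1*(-11)) + (-6 + 54*250)) - 101223) = 4 + ((4*(-1 + 11) + (-6 + 13500)) - 101223) = 4 + ((4*10 + 13494) - 101223) = 4 + ((40 + 13494) - 101223) = 4 + (13534 - 101223) = 4 - 87689 = -87685)
1/(f + (2342*48 - 1*(-98795))) = 1/(-87685 + (2342*48 - 1*(-98795))) = 1/(-87685 + (112416 + 98795)) = 1/(-87685 + 211211) = 1/123526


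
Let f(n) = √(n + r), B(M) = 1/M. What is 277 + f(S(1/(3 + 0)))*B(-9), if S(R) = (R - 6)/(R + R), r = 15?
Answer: 277 - √26/18 ≈ 276.72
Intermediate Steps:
S(R) = (-6 + R)/(2*R) (S(R) = (-6 + R)/((2*R)) = (-6 + R)*(1/(2*R)) = (-6 + R)/(2*R))
f(n) = √(15 + n) (f(n) = √(n + 15) = √(15 + n))
277 + f(S(1/(3 + 0)))*B(-9) = 277 + √(15 + (-6 + 1/(3 + 0))/(2*(1/(3 + 0))))/(-9) = 277 + √(15 + (-6 + 1/3)/(2*(1/3)))*(-⅑) = 277 + √(15 + (-6 + ⅓)/(2*(⅓)))*(-⅑) = 277 + √(15 + (½)*3*(-17/3))*(-⅑) = 277 + √(15 - 17/2)*(-⅑) = 277 + √(13/2)*(-⅑) = 277 + (√26/2)*(-⅑) = 277 - √26/18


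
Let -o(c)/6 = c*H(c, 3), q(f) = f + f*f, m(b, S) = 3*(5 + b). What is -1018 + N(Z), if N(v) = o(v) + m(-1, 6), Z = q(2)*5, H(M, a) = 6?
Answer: -2086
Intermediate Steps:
m(b, S) = 15 + 3*b
q(f) = f + f²
o(c) = -36*c (o(c) = -6*c*6 = -36*c)
Z = 30 (Z = (2*(1 + 2))*5 = (2*3)*5 = 6*5 = 30)
N(v) = 12 - 36*v (N(v) = -36*v + (15 + 3*(-1)) = -36*v + (15 - 3) = -36*v + 12 = 12 - 36*v)
-1018 + N(Z) = -1018 + (12 - 36*30) = -1018 + (12 - 1080) = -1018 - 1068 = -2086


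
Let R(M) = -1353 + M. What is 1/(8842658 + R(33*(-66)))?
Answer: 1/8839127 ≈ 1.1313e-7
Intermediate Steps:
1/(8842658 + R(33*(-66))) = 1/(8842658 + (-1353 + 33*(-66))) = 1/(8842658 + (-1353 - 2178)) = 1/(8842658 - 3531) = 1/8839127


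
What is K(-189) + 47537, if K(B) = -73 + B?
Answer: 47275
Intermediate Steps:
K(-189) + 47537 = (-73 - 189) + 47537 = -262 + 47537 = 47275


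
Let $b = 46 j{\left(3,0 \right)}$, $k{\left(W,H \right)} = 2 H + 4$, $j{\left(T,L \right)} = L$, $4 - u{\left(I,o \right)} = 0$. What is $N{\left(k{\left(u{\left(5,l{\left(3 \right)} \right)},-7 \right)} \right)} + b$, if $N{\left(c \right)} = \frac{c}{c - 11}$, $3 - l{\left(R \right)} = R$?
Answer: $\frac{10}{21} \approx 0.47619$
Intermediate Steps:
$l{\left(R \right)} = 3 - R$
$u{\left(I,o \right)} = 4$ ($u{\left(I,o \right)} = 4 - 0 = 4 + 0 = 4$)
$k{\left(W,H \right)} = 4 + 2 H$
$N{\left(c \right)} = \frac{c}{-11 + c}$
$b = 0$ ($b = 46 \cdot 0 = 0$)
$N{\left(k{\left(u{\left(5,l{\left(3 \right)} \right)},-7 \right)} \right)} + b = \frac{4 + 2 \left(-7\right)}{-11 + \left(4 + 2 \left(-7\right)\right)} + 0 = \frac{4 - 14}{-11 + \left(4 - 14\right)} + 0 = - \frac{10}{-11 - 10} + 0 = - \frac{10}{-21} + 0 = \left(-10\right) \left(- \frac{1}{21}\right) + 0 = \frac{10}{21} + 0 = \frac{10}{21}$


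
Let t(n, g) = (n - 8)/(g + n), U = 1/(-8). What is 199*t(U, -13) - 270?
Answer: -3083/21 ≈ -146.81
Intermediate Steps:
U = -⅛ ≈ -0.12500
t(n, g) = (-8 + n)/(g + n)
199*t(U, -13) - 270 = 199*((-8 - ⅛)/(-13 - ⅛)) - 270 = 199*(-65/8/(-105/8)) - 270 = 199*(-8/105*(-65/8)) - 270 = 199*(13/21) - 270 = 2587/21 - 270 = -3083/21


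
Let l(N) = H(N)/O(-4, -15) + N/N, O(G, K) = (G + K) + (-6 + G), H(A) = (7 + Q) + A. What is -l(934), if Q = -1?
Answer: 911/29 ≈ 31.414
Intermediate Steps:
H(A) = 6 + A (H(A) = (7 - 1) + A = 6 + A)
O(G, K) = -6 + K + 2*G
l(N) = 23/29 - N/29 (l(N) = (6 + N)/(-6 - 15 + 2*(-4)) + N/N = (6 + N)/(-6 - 15 - 8) + 1 = (6 + N)/(-29) + 1 = (6 + N)*(-1/29) + 1 = (-6/29 - N/29) + 1 = 23/29 - N/29)
-l(934) = -(23/29 - 1/29*934) = -(23/29 - 934/29) = -1*(-911/29) = 911/29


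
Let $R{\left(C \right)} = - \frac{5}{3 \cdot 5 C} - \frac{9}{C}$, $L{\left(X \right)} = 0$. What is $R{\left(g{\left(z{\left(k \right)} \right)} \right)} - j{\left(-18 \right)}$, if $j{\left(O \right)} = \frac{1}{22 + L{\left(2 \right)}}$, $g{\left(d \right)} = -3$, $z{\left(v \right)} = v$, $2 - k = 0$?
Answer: $\frac{607}{198} \approx 3.0657$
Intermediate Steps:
$k = 2$ ($k = 2 - 0 = 2 + 0 = 2$)
$R{\left(C \right)} = - \frac{28}{3 C}$ ($R{\left(C \right)} = - \frac{5}{15 C} - \frac{9}{C} = - 5 \frac{1}{15 C} - \frac{9}{C} = - \frac{1}{3 C} - \frac{9}{C} = - \frac{28}{3 C}$)
$j{\left(O \right)} = \frac{1}{22}$ ($j{\left(O \right)} = \frac{1}{22 + 0} = \frac{1}{22}$)
$R{\left(g{\left(z{\left(k \right)} \right)} \right)} - j{\left(-18 \right)} = - \frac{28}{3 \left(-3\right)} - \frac{1}{22} = \left(- \frac{28}{3}\right) \left(- \frac{1}{3}\right) - \frac{1}{22} = \frac{28}{9} - \frac{1}{22} = \frac{607}{198}$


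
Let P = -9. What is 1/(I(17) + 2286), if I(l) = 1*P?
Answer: 1/2277 ≈ 0.00043917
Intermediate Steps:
I(l) = -9 (I(l) = 1*(-9) = -9)
1/(I(17) + 2286) = 1/(-9 + 2286) = 1/2277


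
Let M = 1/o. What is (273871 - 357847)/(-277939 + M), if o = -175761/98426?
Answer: 14759705736/48850935005 ≈ 0.30214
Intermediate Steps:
o = -175761/98426 (o = -175761*1/98426 = -175761/98426 ≈ -1.7857)
M = -98426/175761 (M = 1/(-175761/98426) = -98426/175761 ≈ -0.56000)
(273871 - 357847)/(-277939 + M) = (273871 - 357847)/(-277939 - 98426/175761) = -83976/(-48850935005/175761) = -83976*(-175761/48850935005) = 14759705736/48850935005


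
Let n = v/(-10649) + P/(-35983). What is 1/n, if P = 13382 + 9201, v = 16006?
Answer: -383182967/816430265 ≈ -0.46934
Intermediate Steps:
P = 22583
n = -816430265/383182967 (n = 16006/(-10649) + 22583/(-35983) = 16006*(-1/10649) + 22583*(-1/35983) = -16006/10649 - 22583/35983 = -816430265/383182967 ≈ -2.1307)
1/n = 1/(-816430265/383182967) = -383182967/816430265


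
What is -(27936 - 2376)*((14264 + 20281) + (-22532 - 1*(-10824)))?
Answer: -583713720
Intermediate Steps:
-(27936 - 2376)*((14264 + 20281) + (-22532 - 1*(-10824))) = -25560*(34545 + (-22532 + 10824)) = -25560*(34545 - 11708) = -25560*22837 = -1*583713720 = -583713720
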